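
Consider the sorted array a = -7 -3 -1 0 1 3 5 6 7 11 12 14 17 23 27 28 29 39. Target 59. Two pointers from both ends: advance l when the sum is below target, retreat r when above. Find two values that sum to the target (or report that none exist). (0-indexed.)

no pair

[0,17] -7+39=32 <59 → l++
[1,17] -3+39=36 <59 → l++
[2,17] -1+39=38 <59 → l++
[3,17] 0+39=39 <59 → l++
[4,17] 1+39=40 <59 → l++
[5,17] 3+39=42 <59 → l++
[6,17] 5+39=44 <59 → l++
[7,17] 6+39=45 <59 → l++
[8,17] 7+39=46 <59 → l++
[9,17] 11+39=50 <59 → l++
[10,17] 12+39=51 <59 → l++
[11,17] 14+39=53 <59 → l++
[12,17] 17+39=56 <59 → l++
[13,17] 23+39=62 >59 → r--
[13,16] 23+29=52 <59 → l++
[14,16] 27+29=56 <59 → l++
[15,16] 28+29=57 <59 → l++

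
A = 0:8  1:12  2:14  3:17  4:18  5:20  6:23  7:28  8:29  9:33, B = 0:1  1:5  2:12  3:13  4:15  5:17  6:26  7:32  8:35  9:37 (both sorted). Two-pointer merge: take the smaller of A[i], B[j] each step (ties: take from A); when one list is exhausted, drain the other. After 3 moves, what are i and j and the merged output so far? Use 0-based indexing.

i=1, j=2, merged so far=[1, 5, 8]

[i=0,j=0] A[i]=8>B[j]=1 take 1 → j++
[i=0,j=1] A[i]=8>B[j]=5 take 5 → j++
[i=0,j=2] A[i]=8<=B[j]=12 take 8 → i++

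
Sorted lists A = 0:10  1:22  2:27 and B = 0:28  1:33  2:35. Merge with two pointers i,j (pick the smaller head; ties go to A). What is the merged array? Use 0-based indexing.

[10, 22, 27, 28, 33, 35]

[i=0,j=0] A[i]=10<=B[j]=28 take 10 → i++
[i=1,j=0] A[i]=22<=B[j]=28 take 22 → i++
[i=2,j=0] A[i]=27<=B[j]=28 take 27 → i++
[i=3,j=0] A done, take B[j]=28 → j++
[i=3,j=1] A done, take B[j]=33 → j++
[i=3,j=2] A done, take B[j]=35 → j++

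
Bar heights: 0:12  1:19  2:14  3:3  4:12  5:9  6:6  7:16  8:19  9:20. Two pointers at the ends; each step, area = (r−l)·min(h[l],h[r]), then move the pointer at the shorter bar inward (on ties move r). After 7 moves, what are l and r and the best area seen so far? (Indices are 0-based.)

l=7, r=9, best area=152

[0,9] min(12,20)*9=108 best=108 * → l++
[1,9] min(19,20)*8=152 best=152 * → l++
[2,9] min(14,20)*7=98 best=152 → l++
[3,9] min(3,20)*6=18 best=152 → l++
[4,9] min(12,20)*5=60 best=152 → l++
[5,9] min(9,20)*4=36 best=152 → l++
[6,9] min(6,20)*3=18 best=152 → l++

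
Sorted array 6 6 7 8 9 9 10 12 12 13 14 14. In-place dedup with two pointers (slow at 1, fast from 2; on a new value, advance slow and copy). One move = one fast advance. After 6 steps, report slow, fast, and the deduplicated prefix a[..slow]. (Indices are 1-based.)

slow=5, fast=8, prefix=[6, 7, 8, 9, 10]

(s=1,f=2) a[fast]=6=a[slow] dup → fast++
(s=1,f=3) a[fast]=7≠a[slow]=6 write a[2]=7 → slow++,fast++
(s=2,f=4) a[fast]=8≠a[slow]=7 write a[3]=8 → slow++,fast++
(s=3,f=5) a[fast]=9≠a[slow]=8 write a[4]=9 → slow++,fast++
(s=4,f=6) a[fast]=9=a[slow] dup → fast++
(s=4,f=7) a[fast]=10≠a[slow]=9 write a[5]=10 → slow++,fast++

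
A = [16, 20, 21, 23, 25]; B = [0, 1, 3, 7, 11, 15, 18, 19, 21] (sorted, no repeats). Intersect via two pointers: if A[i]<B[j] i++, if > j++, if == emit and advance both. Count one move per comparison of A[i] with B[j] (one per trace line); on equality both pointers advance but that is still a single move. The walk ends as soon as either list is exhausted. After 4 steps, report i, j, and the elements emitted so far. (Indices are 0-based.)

i=0, j=4, emitted=[]

i=0 j=0: 16>0, j++
i=0 j=1: 16>1, j++
i=0 j=2: 16>3, j++
i=0 j=3: 16>7, j++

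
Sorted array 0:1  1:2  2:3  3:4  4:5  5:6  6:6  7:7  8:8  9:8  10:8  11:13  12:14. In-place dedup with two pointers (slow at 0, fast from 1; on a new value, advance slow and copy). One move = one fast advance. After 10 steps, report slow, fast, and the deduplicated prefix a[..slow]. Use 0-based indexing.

slow=7, fast=11, prefix=[1, 2, 3, 4, 5, 6, 7, 8]

slow=0 fast=1: a[fast]=2≠a[slow]=1 write a[1]=2, slow++,fast++
slow=1 fast=2: a[fast]=3≠a[slow]=2 write a[2]=3, slow++,fast++
slow=2 fast=3: a[fast]=4≠a[slow]=3 write a[3]=4, slow++,fast++
slow=3 fast=4: a[fast]=5≠a[slow]=4 write a[4]=5, slow++,fast++
slow=4 fast=5: a[fast]=6≠a[slow]=5 write a[5]=6, slow++,fast++
slow=5 fast=6: a[fast]=6=a[slow] dup, fast++
slow=5 fast=7: a[fast]=7≠a[slow]=6 write a[6]=7, slow++,fast++
slow=6 fast=8: a[fast]=8≠a[slow]=7 write a[7]=8, slow++,fast++
slow=7 fast=9: a[fast]=8=a[slow] dup, fast++
slow=7 fast=10: a[fast]=8=a[slow] dup, fast++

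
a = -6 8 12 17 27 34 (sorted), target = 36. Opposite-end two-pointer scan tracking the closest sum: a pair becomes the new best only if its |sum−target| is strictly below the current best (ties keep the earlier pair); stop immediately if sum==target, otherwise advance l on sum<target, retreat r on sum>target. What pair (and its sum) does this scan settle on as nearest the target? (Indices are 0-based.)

[0,5] -6+34=28 d=8 * → l++
[1,5] 8+34=42 d=6 * → r--
[1,4] 8+27=35 d=1 * → l++
[2,4] 12+27=39 d=3 → r--
[2,3] 12+17=29 d=7 → l++

pair (8, 27) with sum 35 (|Δ|=1)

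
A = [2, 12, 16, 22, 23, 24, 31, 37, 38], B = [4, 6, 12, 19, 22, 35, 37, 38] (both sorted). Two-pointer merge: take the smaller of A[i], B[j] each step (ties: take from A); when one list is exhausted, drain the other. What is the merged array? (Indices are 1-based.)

i=1 j=1: A[i]=2<=B[j]=4 take 2, i++
i=2 j=1: A[i]=12>B[j]=4 take 4, j++
i=2 j=2: A[i]=12>B[j]=6 take 6, j++
i=2 j=3: A[i]=12<=B[j]=12 take 12, i++
i=3 j=3: A[i]=16>B[j]=12 take 12, j++
i=3 j=4: A[i]=16<=B[j]=19 take 16, i++
i=4 j=4: A[i]=22>B[j]=19 take 19, j++
i=4 j=5: A[i]=22<=B[j]=22 take 22, i++
i=5 j=5: A[i]=23>B[j]=22 take 22, j++
i=5 j=6: A[i]=23<=B[j]=35 take 23, i++
i=6 j=6: A[i]=24<=B[j]=35 take 24, i++
i=7 j=6: A[i]=31<=B[j]=35 take 31, i++
i=8 j=6: A[i]=37>B[j]=35 take 35, j++
i=8 j=7: A[i]=37<=B[j]=37 take 37, i++
i=9 j=7: A[i]=38>B[j]=37 take 37, j++
i=9 j=8: A[i]=38<=B[j]=38 take 38, i++
i=10 j=8: A done, take B[j]=38, j++

[2, 4, 6, 12, 12, 16, 19, 22, 22, 23, 24, 31, 35, 37, 37, 38, 38]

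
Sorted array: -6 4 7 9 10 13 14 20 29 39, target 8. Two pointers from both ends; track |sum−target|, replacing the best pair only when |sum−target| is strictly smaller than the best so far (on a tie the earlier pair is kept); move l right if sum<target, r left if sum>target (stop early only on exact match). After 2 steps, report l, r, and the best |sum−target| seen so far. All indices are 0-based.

l=0 r=9: -6+39=33 d=25 *, r--
l=0 r=8: -6+29=23 d=15 *, r--

l=0, r=7, best |Δ|=15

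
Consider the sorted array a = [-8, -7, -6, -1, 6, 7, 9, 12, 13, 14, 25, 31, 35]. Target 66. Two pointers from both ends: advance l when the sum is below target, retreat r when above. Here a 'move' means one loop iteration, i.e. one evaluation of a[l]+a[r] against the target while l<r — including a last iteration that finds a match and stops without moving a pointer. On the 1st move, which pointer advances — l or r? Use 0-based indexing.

l

[0,12] -8+35=27 <66 → l++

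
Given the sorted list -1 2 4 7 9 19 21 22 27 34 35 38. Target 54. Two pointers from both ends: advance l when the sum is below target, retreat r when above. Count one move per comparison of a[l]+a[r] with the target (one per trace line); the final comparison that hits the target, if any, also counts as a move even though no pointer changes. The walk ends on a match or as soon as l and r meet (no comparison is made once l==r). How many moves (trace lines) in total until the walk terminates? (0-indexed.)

l=0 r=11: -1+38=37 <54, l++
l=1 r=11: 2+38=40 <54, l++
l=2 r=11: 4+38=42 <54, l++
l=3 r=11: 7+38=45 <54, l++
l=4 r=11: 9+38=47 <54, l++
l=5 r=11: 19+38=57 >54, r--
l=5 r=10: 19+35=54, found

7 moves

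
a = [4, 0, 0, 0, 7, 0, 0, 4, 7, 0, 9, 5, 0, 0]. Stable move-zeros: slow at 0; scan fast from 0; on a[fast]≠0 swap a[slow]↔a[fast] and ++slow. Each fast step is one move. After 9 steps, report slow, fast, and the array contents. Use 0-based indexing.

slow=4, fast=9, a=[4, 7, 4, 7, 0, 0, 0, 0, 0, 0, 9, 5, 0, 0]

slow=0 fast=0: a[fast]=4≠0 swap→a[0]=4, slow++,fast++
slow=1 fast=1: a[fast]=0, fast++
slow=1 fast=2: a[fast]=0, fast++
slow=1 fast=3: a[fast]=0, fast++
slow=1 fast=4: a[fast]=7≠0 swap→a[1]=7, slow++,fast++
slow=2 fast=5: a[fast]=0, fast++
slow=2 fast=6: a[fast]=0, fast++
slow=2 fast=7: a[fast]=4≠0 swap→a[2]=4, slow++,fast++
slow=3 fast=8: a[fast]=7≠0 swap→a[3]=7, slow++,fast++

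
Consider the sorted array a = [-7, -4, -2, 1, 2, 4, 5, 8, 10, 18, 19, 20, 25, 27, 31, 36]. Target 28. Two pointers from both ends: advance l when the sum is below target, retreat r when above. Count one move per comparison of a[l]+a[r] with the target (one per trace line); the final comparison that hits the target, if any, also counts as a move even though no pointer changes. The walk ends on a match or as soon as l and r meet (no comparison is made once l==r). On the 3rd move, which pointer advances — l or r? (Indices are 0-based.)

[0,15] -7+36=29 >28 → r--
[0,14] -7+31=24 <28 → l++
[1,14] -4+31=27 <28 → l++

l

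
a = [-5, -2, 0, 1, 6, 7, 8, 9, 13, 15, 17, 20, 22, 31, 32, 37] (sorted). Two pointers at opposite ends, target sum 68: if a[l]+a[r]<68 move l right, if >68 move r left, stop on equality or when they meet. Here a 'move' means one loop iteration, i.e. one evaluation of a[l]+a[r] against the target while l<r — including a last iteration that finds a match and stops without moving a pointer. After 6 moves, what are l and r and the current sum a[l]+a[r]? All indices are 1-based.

l=1 r=16: -5+37=32 <68, l++
l=2 r=16: -2+37=35 <68, l++
l=3 r=16: 0+37=37 <68, l++
l=4 r=16: 1+37=38 <68, l++
l=5 r=16: 6+37=43 <68, l++
l=6 r=16: 7+37=44 <68, l++

l=7, r=16, sum=45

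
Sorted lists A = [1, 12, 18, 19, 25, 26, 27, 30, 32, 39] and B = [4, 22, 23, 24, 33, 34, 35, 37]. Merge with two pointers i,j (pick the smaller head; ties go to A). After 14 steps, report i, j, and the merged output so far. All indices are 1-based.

i=1 j=1: A[i]=1<=B[j]=4 take 1, i++
i=2 j=1: A[i]=12>B[j]=4 take 4, j++
i=2 j=2: A[i]=12<=B[j]=22 take 12, i++
i=3 j=2: A[i]=18<=B[j]=22 take 18, i++
i=4 j=2: A[i]=19<=B[j]=22 take 19, i++
i=5 j=2: A[i]=25>B[j]=22 take 22, j++
i=5 j=3: A[i]=25>B[j]=23 take 23, j++
i=5 j=4: A[i]=25>B[j]=24 take 24, j++
i=5 j=5: A[i]=25<=B[j]=33 take 25, i++
i=6 j=5: A[i]=26<=B[j]=33 take 26, i++
i=7 j=5: A[i]=27<=B[j]=33 take 27, i++
i=8 j=5: A[i]=30<=B[j]=33 take 30, i++
i=9 j=5: A[i]=32<=B[j]=33 take 32, i++
i=10 j=5: A[i]=39>B[j]=33 take 33, j++

i=10, j=6, merged so far=[1, 4, 12, 18, 19, 22, 23, 24, 25, 26, 27, 30, 32, 33]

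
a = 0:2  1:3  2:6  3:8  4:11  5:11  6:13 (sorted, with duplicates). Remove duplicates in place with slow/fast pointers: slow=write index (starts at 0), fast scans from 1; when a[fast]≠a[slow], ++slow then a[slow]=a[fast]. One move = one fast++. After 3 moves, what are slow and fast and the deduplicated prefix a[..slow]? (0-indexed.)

slow=3, fast=4, prefix=[2, 3, 6, 8]

slow=0 fast=1: a[fast]=3≠a[slow]=2 write a[1]=3, slow++,fast++
slow=1 fast=2: a[fast]=6≠a[slow]=3 write a[2]=6, slow++,fast++
slow=2 fast=3: a[fast]=8≠a[slow]=6 write a[3]=8, slow++,fast++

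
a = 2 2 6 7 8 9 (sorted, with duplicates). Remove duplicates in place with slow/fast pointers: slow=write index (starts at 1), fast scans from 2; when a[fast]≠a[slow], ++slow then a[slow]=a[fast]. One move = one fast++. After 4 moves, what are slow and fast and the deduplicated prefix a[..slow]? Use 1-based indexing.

(s=1,f=2) a[fast]=2=a[slow] dup → fast++
(s=1,f=3) a[fast]=6≠a[slow]=2 write a[2]=6 → slow++,fast++
(s=2,f=4) a[fast]=7≠a[slow]=6 write a[3]=7 → slow++,fast++
(s=3,f=5) a[fast]=8≠a[slow]=7 write a[4]=8 → slow++,fast++

slow=4, fast=6, prefix=[2, 6, 7, 8]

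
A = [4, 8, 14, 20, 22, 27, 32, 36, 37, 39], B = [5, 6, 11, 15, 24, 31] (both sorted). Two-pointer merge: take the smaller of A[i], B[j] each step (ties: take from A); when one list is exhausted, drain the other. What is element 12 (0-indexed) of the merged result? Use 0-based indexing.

[i=0,j=0] A[i]=4<=B[j]=5 take 4 → i++
[i=1,j=0] A[i]=8>B[j]=5 take 5 → j++
[i=1,j=1] A[i]=8>B[j]=6 take 6 → j++
[i=1,j=2] A[i]=8<=B[j]=11 take 8 → i++
[i=2,j=2] A[i]=14>B[j]=11 take 11 → j++
[i=2,j=3] A[i]=14<=B[j]=15 take 14 → i++
[i=3,j=3] A[i]=20>B[j]=15 take 15 → j++
[i=3,j=4] A[i]=20<=B[j]=24 take 20 → i++
[i=4,j=4] A[i]=22<=B[j]=24 take 22 → i++
[i=5,j=4] A[i]=27>B[j]=24 take 24 → j++
[i=5,j=5] A[i]=27<=B[j]=31 take 27 → i++
[i=6,j=5] A[i]=32>B[j]=31 take 31 → j++
[i=6,j=6] B done, take A[i]=32 → i++
[i=7,j=6] B done, take A[i]=36 → i++
[i=8,j=6] B done, take A[i]=37 → i++
[i=9,j=6] B done, take A[i]=39 → i++

merged[12] = 32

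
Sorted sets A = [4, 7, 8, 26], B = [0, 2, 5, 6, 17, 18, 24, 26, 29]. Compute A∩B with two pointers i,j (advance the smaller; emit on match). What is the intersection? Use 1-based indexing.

[i=1,j=1] 4>0 → j++
[i=1,j=2] 4>2 → j++
[i=1,j=3] 4<5 → i++
[i=2,j=3] 7>5 → j++
[i=2,j=4] 7>6 → j++
[i=2,j=5] 7<17 → i++
[i=3,j=5] 8<17 → i++
[i=4,j=5] 26>17 → j++
[i=4,j=6] 26>18 → j++
[i=4,j=7] 26>24 → j++
[i=4,j=8] 26==26 emit → i++,j++

intersection = [26]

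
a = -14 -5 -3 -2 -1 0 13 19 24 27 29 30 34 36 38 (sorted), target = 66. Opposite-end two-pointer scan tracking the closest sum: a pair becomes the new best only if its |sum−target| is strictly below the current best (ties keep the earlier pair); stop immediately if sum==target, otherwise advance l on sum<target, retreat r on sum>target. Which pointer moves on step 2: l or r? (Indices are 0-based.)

[0,14] -14+38=24 d=42 * → l++
[1,14] -5+38=33 d=33 * → l++

l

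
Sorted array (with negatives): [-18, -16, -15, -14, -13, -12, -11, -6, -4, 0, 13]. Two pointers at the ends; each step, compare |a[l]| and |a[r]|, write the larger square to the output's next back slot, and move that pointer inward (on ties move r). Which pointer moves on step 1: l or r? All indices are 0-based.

l

l=0 r=10: |-18|>|13| out[10]=324, l++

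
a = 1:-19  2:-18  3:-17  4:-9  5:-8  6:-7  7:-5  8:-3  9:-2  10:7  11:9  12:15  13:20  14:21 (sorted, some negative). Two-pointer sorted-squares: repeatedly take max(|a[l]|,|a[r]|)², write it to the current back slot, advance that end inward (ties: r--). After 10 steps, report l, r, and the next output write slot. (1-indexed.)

l=6, r=9, next write slot=4

[1,14] |-19|<=|21| out[14]=441 → r--
[1,13] |-19|<=|20| out[13]=400 → r--
[1,12] |-19|>|15| out[12]=361 → l++
[2,12] |-18|>|15| out[11]=324 → l++
[3,12] |-17|>|15| out[10]=289 → l++
[4,12] |-9|<=|15| out[9]=225 → r--
[4,11] |-9|<=|9| out[8]=81 → r--
[4,10] |-9|>|7| out[7]=81 → l++
[5,10] |-8|>|7| out[6]=64 → l++
[6,10] |-7|<=|7| out[5]=49 → r--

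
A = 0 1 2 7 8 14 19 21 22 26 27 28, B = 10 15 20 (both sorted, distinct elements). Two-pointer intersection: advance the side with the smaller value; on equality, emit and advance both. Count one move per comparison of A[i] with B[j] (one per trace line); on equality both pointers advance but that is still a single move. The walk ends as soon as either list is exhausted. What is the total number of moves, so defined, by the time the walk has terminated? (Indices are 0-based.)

10 moves

[i=0,j=0] 0<10 → i++
[i=1,j=0] 1<10 → i++
[i=2,j=0] 2<10 → i++
[i=3,j=0] 7<10 → i++
[i=4,j=0] 8<10 → i++
[i=5,j=0] 14>10 → j++
[i=5,j=1] 14<15 → i++
[i=6,j=1] 19>15 → j++
[i=6,j=2] 19<20 → i++
[i=7,j=2] 21>20 → j++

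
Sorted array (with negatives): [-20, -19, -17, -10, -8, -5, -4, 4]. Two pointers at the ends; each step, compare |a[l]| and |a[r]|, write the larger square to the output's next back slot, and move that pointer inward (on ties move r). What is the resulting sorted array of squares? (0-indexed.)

[0,7] |-20|>|4| out[7]=400 → l++
[1,7] |-19|>|4| out[6]=361 → l++
[2,7] |-17|>|4| out[5]=289 → l++
[3,7] |-10|>|4| out[4]=100 → l++
[4,7] |-8|>|4| out[3]=64 → l++
[5,7] |-5|>|4| out[2]=25 → l++
[6,7] |-4|<=|4| out[1]=16 → r--
[6,6] |-4|<=|-4| out[0]=16 → r--

[16, 16, 25, 64, 100, 289, 361, 400]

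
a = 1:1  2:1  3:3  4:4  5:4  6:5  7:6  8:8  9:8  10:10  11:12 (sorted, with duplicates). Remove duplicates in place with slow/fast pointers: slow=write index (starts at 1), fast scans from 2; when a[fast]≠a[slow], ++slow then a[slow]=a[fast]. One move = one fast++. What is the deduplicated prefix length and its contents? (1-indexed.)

length 8; prefix = [1, 3, 4, 5, 6, 8, 10, 12]

(s=1,f=2) a[fast]=1=a[slow] dup → fast++
(s=1,f=3) a[fast]=3≠a[slow]=1 write a[2]=3 → slow++,fast++
(s=2,f=4) a[fast]=4≠a[slow]=3 write a[3]=4 → slow++,fast++
(s=3,f=5) a[fast]=4=a[slow] dup → fast++
(s=3,f=6) a[fast]=5≠a[slow]=4 write a[4]=5 → slow++,fast++
(s=4,f=7) a[fast]=6≠a[slow]=5 write a[5]=6 → slow++,fast++
(s=5,f=8) a[fast]=8≠a[slow]=6 write a[6]=8 → slow++,fast++
(s=6,f=9) a[fast]=8=a[slow] dup → fast++
(s=6,f=10) a[fast]=10≠a[slow]=8 write a[7]=10 → slow++,fast++
(s=7,f=11) a[fast]=12≠a[slow]=10 write a[8]=12 → slow++,fast++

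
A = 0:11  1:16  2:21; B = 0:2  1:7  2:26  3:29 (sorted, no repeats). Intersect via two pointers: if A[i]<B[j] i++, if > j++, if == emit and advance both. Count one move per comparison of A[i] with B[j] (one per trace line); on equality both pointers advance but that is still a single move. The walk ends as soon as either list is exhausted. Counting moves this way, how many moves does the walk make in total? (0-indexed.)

[i=0,j=0] 11>2 → j++
[i=0,j=1] 11>7 → j++
[i=0,j=2] 11<26 → i++
[i=1,j=2] 16<26 → i++
[i=2,j=2] 21<26 → i++

5 moves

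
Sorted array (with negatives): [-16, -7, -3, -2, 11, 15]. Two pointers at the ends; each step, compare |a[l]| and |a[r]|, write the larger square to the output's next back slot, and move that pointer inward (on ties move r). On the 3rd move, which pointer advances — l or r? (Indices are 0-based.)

r

l=0 r=5: |-16|>|15| out[5]=256, l++
l=1 r=5: |-7|<=|15| out[4]=225, r--
l=1 r=4: |-7|<=|11| out[3]=121, r--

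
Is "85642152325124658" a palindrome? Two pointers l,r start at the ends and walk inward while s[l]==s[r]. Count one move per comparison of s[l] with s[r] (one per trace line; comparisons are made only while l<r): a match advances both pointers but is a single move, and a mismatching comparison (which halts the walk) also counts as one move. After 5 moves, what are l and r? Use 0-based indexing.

l=5, r=11

[0,16] '8'=='8' → l++,r--
[1,15] '5'=='5' → l++,r--
[2,14] '6'=='6' → l++,r--
[3,13] '4'=='4' → l++,r--
[4,12] '2'=='2' → l++,r--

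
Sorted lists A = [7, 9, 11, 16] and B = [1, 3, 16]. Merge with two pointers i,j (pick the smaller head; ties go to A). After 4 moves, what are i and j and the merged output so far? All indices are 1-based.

i=3, j=3, merged so far=[1, 3, 7, 9]

[i=1,j=1] A[i]=7>B[j]=1 take 1 → j++
[i=1,j=2] A[i]=7>B[j]=3 take 3 → j++
[i=1,j=3] A[i]=7<=B[j]=16 take 7 → i++
[i=2,j=3] A[i]=9<=B[j]=16 take 9 → i++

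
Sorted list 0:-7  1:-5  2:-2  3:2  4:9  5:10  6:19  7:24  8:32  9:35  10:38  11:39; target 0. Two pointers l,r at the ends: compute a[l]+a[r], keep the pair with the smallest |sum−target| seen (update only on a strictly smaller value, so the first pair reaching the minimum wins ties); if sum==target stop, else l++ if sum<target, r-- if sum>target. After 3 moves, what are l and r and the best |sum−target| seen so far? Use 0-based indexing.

l=0, r=8, best |Δ|=28

[0,11] -7+39=32 d=32 * → r--
[0,10] -7+38=31 d=31 * → r--
[0,9] -7+35=28 d=28 * → r--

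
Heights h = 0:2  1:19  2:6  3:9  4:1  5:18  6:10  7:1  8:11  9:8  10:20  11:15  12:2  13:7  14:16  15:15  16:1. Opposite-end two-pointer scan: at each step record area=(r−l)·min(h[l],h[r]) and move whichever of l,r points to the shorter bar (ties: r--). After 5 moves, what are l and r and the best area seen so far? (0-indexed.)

l=0 r=16: min(2,1)*16=16 best=16 *, r--
l=0 r=15: min(2,15)*15=30 best=30 *, l++
l=1 r=15: min(19,15)*14=210 best=210 *, r--
l=1 r=14: min(19,16)*13=208 best=210, r--
l=1 r=13: min(19,7)*12=84 best=210, r--

l=1, r=12, best area=210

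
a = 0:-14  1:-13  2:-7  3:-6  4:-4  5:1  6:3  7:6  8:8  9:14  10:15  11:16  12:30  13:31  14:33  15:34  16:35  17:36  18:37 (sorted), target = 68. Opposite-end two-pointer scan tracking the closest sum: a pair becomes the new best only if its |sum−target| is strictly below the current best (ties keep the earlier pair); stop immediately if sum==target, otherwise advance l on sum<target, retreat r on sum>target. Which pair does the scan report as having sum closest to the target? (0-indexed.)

pair (31, 37) with sum 68 (|Δ|=0)

l=0 r=18: -14+37=23 d=45 *, l++
l=1 r=18: -13+37=24 d=44 *, l++
l=2 r=18: -7+37=30 d=38 *, l++
l=3 r=18: -6+37=31 d=37 *, l++
l=4 r=18: -4+37=33 d=35 *, l++
l=5 r=18: 1+37=38 d=30 *, l++
l=6 r=18: 3+37=40 d=28 *, l++
l=7 r=18: 6+37=43 d=25 *, l++
l=8 r=18: 8+37=45 d=23 *, l++
l=9 r=18: 14+37=51 d=17 *, l++
l=10 r=18: 15+37=52 d=16 *, l++
l=11 r=18: 16+37=53 d=15 *, l++
l=12 r=18: 30+37=67 d=1 *, l++
l=13 r=18: 31+37=68 d=0 *, stop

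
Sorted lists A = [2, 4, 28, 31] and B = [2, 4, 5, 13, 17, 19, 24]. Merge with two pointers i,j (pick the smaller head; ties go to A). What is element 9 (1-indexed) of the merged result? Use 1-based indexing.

merged[9] = 24

[i=1,j=1] A[i]=2<=B[j]=2 take 2 → i++
[i=2,j=1] A[i]=4>B[j]=2 take 2 → j++
[i=2,j=2] A[i]=4<=B[j]=4 take 4 → i++
[i=3,j=2] A[i]=28>B[j]=4 take 4 → j++
[i=3,j=3] A[i]=28>B[j]=5 take 5 → j++
[i=3,j=4] A[i]=28>B[j]=13 take 13 → j++
[i=3,j=5] A[i]=28>B[j]=17 take 17 → j++
[i=3,j=6] A[i]=28>B[j]=19 take 19 → j++
[i=3,j=7] A[i]=28>B[j]=24 take 24 → j++
[i=3,j=8] B done, take A[i]=28 → i++
[i=4,j=8] B done, take A[i]=31 → i++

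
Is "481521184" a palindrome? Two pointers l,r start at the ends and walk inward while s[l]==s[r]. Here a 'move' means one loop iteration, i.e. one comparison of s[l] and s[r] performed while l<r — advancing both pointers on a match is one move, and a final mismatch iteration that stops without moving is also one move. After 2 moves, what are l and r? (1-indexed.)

l=1 r=9: '4'=='4', l++,r--
l=2 r=8: '8'=='8', l++,r--

l=3, r=7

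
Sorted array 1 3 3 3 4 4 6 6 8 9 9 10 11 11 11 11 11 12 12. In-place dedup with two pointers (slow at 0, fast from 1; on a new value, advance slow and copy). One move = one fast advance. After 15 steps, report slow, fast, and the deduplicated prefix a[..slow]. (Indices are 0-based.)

(s=0,f=1) a[fast]=3≠a[slow]=1 write a[1]=3 → slow++,fast++
(s=1,f=2) a[fast]=3=a[slow] dup → fast++
(s=1,f=3) a[fast]=3=a[slow] dup → fast++
(s=1,f=4) a[fast]=4≠a[slow]=3 write a[2]=4 → slow++,fast++
(s=2,f=5) a[fast]=4=a[slow] dup → fast++
(s=2,f=6) a[fast]=6≠a[slow]=4 write a[3]=6 → slow++,fast++
(s=3,f=7) a[fast]=6=a[slow] dup → fast++
(s=3,f=8) a[fast]=8≠a[slow]=6 write a[4]=8 → slow++,fast++
(s=4,f=9) a[fast]=9≠a[slow]=8 write a[5]=9 → slow++,fast++
(s=5,f=10) a[fast]=9=a[slow] dup → fast++
(s=5,f=11) a[fast]=10≠a[slow]=9 write a[6]=10 → slow++,fast++
(s=6,f=12) a[fast]=11≠a[slow]=10 write a[7]=11 → slow++,fast++
(s=7,f=13) a[fast]=11=a[slow] dup → fast++
(s=7,f=14) a[fast]=11=a[slow] dup → fast++
(s=7,f=15) a[fast]=11=a[slow] dup → fast++

slow=7, fast=16, prefix=[1, 3, 4, 6, 8, 9, 10, 11]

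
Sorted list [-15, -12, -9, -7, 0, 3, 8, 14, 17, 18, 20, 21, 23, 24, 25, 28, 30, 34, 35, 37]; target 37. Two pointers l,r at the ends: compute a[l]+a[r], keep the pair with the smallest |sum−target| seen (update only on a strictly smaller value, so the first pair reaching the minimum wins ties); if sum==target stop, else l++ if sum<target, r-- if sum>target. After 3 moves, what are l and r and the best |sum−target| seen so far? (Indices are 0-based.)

l=3, r=19, best |Δ|=9

l=0 r=19: -15+37=22 d=15 *, l++
l=1 r=19: -12+37=25 d=12 *, l++
l=2 r=19: -9+37=28 d=9 *, l++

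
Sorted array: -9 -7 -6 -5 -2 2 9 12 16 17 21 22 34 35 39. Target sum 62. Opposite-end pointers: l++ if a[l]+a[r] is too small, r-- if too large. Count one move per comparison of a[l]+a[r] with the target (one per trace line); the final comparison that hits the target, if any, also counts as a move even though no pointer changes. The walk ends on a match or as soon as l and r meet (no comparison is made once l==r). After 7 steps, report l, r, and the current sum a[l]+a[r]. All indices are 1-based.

l=1 r=15: -9+39=30 <62, l++
l=2 r=15: -7+39=32 <62, l++
l=3 r=15: -6+39=33 <62, l++
l=4 r=15: -5+39=34 <62, l++
l=5 r=15: -2+39=37 <62, l++
l=6 r=15: 2+39=41 <62, l++
l=7 r=15: 9+39=48 <62, l++

l=8, r=15, sum=51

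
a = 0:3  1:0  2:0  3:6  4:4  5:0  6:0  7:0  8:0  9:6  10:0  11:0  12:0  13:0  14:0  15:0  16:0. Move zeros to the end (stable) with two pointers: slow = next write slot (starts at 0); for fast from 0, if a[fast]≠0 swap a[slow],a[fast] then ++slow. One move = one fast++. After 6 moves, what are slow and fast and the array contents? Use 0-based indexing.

slow=3, fast=6, a=[3, 6, 4, 0, 0, 0, 0, 0, 0, 6, 0, 0, 0, 0, 0, 0, 0]

slow=0 fast=0: a[fast]=3≠0 swap→a[0]=3, slow++,fast++
slow=1 fast=1: a[fast]=0, fast++
slow=1 fast=2: a[fast]=0, fast++
slow=1 fast=3: a[fast]=6≠0 swap→a[1]=6, slow++,fast++
slow=2 fast=4: a[fast]=4≠0 swap→a[2]=4, slow++,fast++
slow=3 fast=5: a[fast]=0, fast++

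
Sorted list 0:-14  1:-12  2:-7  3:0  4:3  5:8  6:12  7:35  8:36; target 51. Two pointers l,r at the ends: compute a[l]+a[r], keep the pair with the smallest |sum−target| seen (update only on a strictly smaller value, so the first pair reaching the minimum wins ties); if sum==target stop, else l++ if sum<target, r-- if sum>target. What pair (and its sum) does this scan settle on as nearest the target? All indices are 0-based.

pair (12, 36) with sum 48 (|Δ|=3)

[0,8] -14+36=22 d=29 * → l++
[1,8] -12+36=24 d=27 * → l++
[2,8] -7+36=29 d=22 * → l++
[3,8] 0+36=36 d=15 * → l++
[4,8] 3+36=39 d=12 * → l++
[5,8] 8+36=44 d=7 * → l++
[6,8] 12+36=48 d=3 * → l++
[7,8] 35+36=71 d=20 → r--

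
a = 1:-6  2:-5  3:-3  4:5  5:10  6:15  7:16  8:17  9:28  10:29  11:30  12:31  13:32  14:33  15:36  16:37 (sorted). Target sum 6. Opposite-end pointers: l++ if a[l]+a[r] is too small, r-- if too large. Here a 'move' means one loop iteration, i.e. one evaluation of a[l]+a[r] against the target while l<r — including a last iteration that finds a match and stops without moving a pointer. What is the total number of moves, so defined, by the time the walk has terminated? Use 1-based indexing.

[1,16] -6+37=31 >6 → r--
[1,15] -6+36=30 >6 → r--
[1,14] -6+33=27 >6 → r--
[1,13] -6+32=26 >6 → r--
[1,12] -6+31=25 >6 → r--
[1,11] -6+30=24 >6 → r--
[1,10] -6+29=23 >6 → r--
[1,9] -6+28=22 >6 → r--
[1,8] -6+17=11 >6 → r--
[1,7] -6+16=10 >6 → r--
[1,6] -6+15=9 >6 → r--
[1,5] -6+10=4 <6 → l++
[2,5] -5+10=5 <6 → l++
[3,5] -3+10=7 >6 → r--
[3,4] -3+5=2 <6 → l++

15 moves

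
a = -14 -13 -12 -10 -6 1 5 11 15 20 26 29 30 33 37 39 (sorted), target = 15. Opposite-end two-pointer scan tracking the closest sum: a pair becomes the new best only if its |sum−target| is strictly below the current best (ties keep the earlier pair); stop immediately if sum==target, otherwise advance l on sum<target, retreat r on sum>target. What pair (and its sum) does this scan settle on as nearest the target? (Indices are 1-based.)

pair (-14, 29) with sum 15 (|Δ|=0)

l=1 r=16: -14+39=25 d=10 *, r--
l=1 r=15: -14+37=23 d=8 *, r--
l=1 r=14: -14+33=19 d=4 *, r--
l=1 r=13: -14+30=16 d=1 *, r--
l=1 r=12: -14+29=15 d=0 *, stop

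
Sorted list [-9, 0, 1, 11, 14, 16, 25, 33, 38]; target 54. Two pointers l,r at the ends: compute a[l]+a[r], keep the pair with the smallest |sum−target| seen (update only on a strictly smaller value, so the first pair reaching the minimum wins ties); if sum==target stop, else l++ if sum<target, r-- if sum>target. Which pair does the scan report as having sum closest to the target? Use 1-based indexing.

l=1 r=9: -9+38=29 d=25 *, l++
l=2 r=9: 0+38=38 d=16 *, l++
l=3 r=9: 1+38=39 d=15 *, l++
l=4 r=9: 11+38=49 d=5 *, l++
l=5 r=9: 14+38=52 d=2 *, l++
l=6 r=9: 16+38=54 d=0 *, stop

pair (16, 38) with sum 54 (|Δ|=0)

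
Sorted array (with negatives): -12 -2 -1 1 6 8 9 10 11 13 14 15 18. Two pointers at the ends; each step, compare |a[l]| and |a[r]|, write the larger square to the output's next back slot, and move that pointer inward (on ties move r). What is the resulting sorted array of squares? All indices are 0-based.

[1, 1, 4, 36, 64, 81, 100, 121, 144, 169, 196, 225, 324]

[0,12] |-12|<=|18| out[12]=324 → r--
[0,11] |-12|<=|15| out[11]=225 → r--
[0,10] |-12|<=|14| out[10]=196 → r--
[0,9] |-12|<=|13| out[9]=169 → r--
[0,8] |-12|>|11| out[8]=144 → l++
[1,8] |-2|<=|11| out[7]=121 → r--
[1,7] |-2|<=|10| out[6]=100 → r--
[1,6] |-2|<=|9| out[5]=81 → r--
[1,5] |-2|<=|8| out[4]=64 → r--
[1,4] |-2|<=|6| out[3]=36 → r--
[1,3] |-2|>|1| out[2]=4 → l++
[2,3] |-1|<=|1| out[1]=1 → r--
[2,2] |-1|<=|-1| out[0]=1 → r--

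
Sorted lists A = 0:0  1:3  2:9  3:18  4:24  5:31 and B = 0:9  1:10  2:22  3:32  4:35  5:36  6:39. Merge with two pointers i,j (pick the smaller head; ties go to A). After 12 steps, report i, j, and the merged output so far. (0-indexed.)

[i=0,j=0] A[i]=0<=B[j]=9 take 0 → i++
[i=1,j=0] A[i]=3<=B[j]=9 take 3 → i++
[i=2,j=0] A[i]=9<=B[j]=9 take 9 → i++
[i=3,j=0] A[i]=18>B[j]=9 take 9 → j++
[i=3,j=1] A[i]=18>B[j]=10 take 10 → j++
[i=3,j=2] A[i]=18<=B[j]=22 take 18 → i++
[i=4,j=2] A[i]=24>B[j]=22 take 22 → j++
[i=4,j=3] A[i]=24<=B[j]=32 take 24 → i++
[i=5,j=3] A[i]=31<=B[j]=32 take 31 → i++
[i=6,j=3] A done, take B[j]=32 → j++
[i=6,j=4] A done, take B[j]=35 → j++
[i=6,j=5] A done, take B[j]=36 → j++

i=6, j=6, merged so far=[0, 3, 9, 9, 10, 18, 22, 24, 31, 32, 35, 36]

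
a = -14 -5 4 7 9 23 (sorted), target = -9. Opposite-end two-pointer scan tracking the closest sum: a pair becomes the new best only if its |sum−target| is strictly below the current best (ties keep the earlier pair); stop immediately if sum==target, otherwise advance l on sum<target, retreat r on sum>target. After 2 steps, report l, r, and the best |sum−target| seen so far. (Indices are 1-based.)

[1,6] -14+23=9 d=18 * → r--
[1,5] -14+9=-5 d=4 * → r--

l=1, r=4, best |Δ|=4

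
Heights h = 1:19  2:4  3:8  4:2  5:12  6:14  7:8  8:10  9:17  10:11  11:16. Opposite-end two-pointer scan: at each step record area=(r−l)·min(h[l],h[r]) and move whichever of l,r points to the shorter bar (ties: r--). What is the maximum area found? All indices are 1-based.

max area = 160

[1,11] min(19,16)*10=160 best=160 * → r--
[1,10] min(19,11)*9=99 best=160 → r--
[1,9] min(19,17)*8=136 best=160 → r--
[1,8] min(19,10)*7=70 best=160 → r--
[1,7] min(19,8)*6=48 best=160 → r--
[1,6] min(19,14)*5=70 best=160 → r--
[1,5] min(19,12)*4=48 best=160 → r--
[1,4] min(19,2)*3=6 best=160 → r--
[1,3] min(19,8)*2=16 best=160 → r--
[1,2] min(19,4)*1=4 best=160 → r--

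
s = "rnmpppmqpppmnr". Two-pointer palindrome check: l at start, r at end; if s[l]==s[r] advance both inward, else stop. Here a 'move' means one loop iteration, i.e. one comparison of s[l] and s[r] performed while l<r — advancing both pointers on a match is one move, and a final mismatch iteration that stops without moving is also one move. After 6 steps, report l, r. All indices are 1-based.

l=7, r=8

l=1 r=14: 'r'=='r', l++,r--
l=2 r=13: 'n'=='n', l++,r--
l=3 r=12: 'm'=='m', l++,r--
l=4 r=11: 'p'=='p', l++,r--
l=5 r=10: 'p'=='p', l++,r--
l=6 r=9: 'p'=='p', l++,r--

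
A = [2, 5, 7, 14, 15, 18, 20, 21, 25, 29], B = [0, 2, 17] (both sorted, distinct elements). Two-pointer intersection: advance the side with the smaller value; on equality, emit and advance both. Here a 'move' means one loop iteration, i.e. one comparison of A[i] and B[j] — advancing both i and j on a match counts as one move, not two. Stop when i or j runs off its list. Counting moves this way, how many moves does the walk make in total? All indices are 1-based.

[i=1,j=1] 2>0 → j++
[i=1,j=2] 2==2 emit → i++,j++
[i=2,j=3] 5<17 → i++
[i=3,j=3] 7<17 → i++
[i=4,j=3] 14<17 → i++
[i=5,j=3] 15<17 → i++
[i=6,j=3] 18>17 → j++

7 moves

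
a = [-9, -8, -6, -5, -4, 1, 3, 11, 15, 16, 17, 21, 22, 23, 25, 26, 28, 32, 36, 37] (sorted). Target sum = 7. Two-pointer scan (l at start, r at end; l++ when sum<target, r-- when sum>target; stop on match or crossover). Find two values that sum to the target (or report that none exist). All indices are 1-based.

l=1 r=20: -9+37=28 >7, r--
l=1 r=19: -9+36=27 >7, r--
l=1 r=18: -9+32=23 >7, r--
l=1 r=17: -9+28=19 >7, r--
l=1 r=16: -9+26=17 >7, r--
l=1 r=15: -9+25=16 >7, r--
l=1 r=14: -9+23=14 >7, r--
l=1 r=13: -9+22=13 >7, r--
l=1 r=12: -9+21=12 >7, r--
l=1 r=11: -9+17=8 >7, r--
l=1 r=10: -9+16=7, found

(-9, 16)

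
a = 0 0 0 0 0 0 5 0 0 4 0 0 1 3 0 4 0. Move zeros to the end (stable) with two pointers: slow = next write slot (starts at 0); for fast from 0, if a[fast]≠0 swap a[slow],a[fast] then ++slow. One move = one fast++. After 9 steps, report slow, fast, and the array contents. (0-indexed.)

slow=0 fast=0: a[fast]=0, fast++
slow=0 fast=1: a[fast]=0, fast++
slow=0 fast=2: a[fast]=0, fast++
slow=0 fast=3: a[fast]=0, fast++
slow=0 fast=4: a[fast]=0, fast++
slow=0 fast=5: a[fast]=0, fast++
slow=0 fast=6: a[fast]=5≠0 swap→a[0]=5, slow++,fast++
slow=1 fast=7: a[fast]=0, fast++
slow=1 fast=8: a[fast]=0, fast++

slow=1, fast=9, a=[5, 0, 0, 0, 0, 0, 0, 0, 0, 4, 0, 0, 1, 3, 0, 4, 0]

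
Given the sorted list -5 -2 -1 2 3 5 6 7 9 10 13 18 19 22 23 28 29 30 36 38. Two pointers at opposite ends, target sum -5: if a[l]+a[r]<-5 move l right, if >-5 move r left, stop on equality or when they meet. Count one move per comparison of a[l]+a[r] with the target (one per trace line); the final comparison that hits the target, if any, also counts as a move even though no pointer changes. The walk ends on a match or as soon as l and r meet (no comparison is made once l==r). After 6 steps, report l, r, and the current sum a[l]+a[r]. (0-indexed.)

l=0, r=13, sum=17

l=0 r=19: -5+38=33 >-5, r--
l=0 r=18: -5+36=31 >-5, r--
l=0 r=17: -5+30=25 >-5, r--
l=0 r=16: -5+29=24 >-5, r--
l=0 r=15: -5+28=23 >-5, r--
l=0 r=14: -5+23=18 >-5, r--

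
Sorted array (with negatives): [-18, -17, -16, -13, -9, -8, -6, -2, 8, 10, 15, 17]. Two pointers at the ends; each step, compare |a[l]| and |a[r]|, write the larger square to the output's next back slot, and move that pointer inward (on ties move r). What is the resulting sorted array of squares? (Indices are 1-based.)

[1,12] |-18|>|17| out[12]=324 → l++
[2,12] |-17|<=|17| out[11]=289 → r--
[2,11] |-17|>|15| out[10]=289 → l++
[3,11] |-16|>|15| out[9]=256 → l++
[4,11] |-13|<=|15| out[8]=225 → r--
[4,10] |-13|>|10| out[7]=169 → l++
[5,10] |-9|<=|10| out[6]=100 → r--
[5,9] |-9|>|8| out[5]=81 → l++
[6,9] |-8|<=|8| out[4]=64 → r--
[6,8] |-8|>|-2| out[3]=64 → l++
[7,8] |-6|>|-2| out[2]=36 → l++
[8,8] |-2|<=|-2| out[1]=4 → r--

[4, 36, 64, 64, 81, 100, 169, 225, 256, 289, 289, 324]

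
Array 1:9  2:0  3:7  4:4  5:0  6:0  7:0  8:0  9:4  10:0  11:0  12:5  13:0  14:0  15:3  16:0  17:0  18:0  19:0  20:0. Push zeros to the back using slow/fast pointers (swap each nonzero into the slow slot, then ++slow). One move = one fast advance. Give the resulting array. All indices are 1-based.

[9, 7, 4, 4, 5, 3, 0, 0, 0, 0, 0, 0, 0, 0, 0, 0, 0, 0, 0, 0]

(s=1,f=1) a[fast]=9≠0 swap→a[1]=9 → slow++,fast++
(s=2,f=2) a[fast]=0 → fast++
(s=2,f=3) a[fast]=7≠0 swap→a[2]=7 → slow++,fast++
(s=3,f=4) a[fast]=4≠0 swap→a[3]=4 → slow++,fast++
(s=4,f=5) a[fast]=0 → fast++
(s=4,f=6) a[fast]=0 → fast++
(s=4,f=7) a[fast]=0 → fast++
(s=4,f=8) a[fast]=0 → fast++
(s=4,f=9) a[fast]=4≠0 swap→a[4]=4 → slow++,fast++
(s=5,f=10) a[fast]=0 → fast++
(s=5,f=11) a[fast]=0 → fast++
(s=5,f=12) a[fast]=5≠0 swap→a[5]=5 → slow++,fast++
(s=6,f=13) a[fast]=0 → fast++
(s=6,f=14) a[fast]=0 → fast++
(s=6,f=15) a[fast]=3≠0 swap→a[6]=3 → slow++,fast++
(s=7,f=16) a[fast]=0 → fast++
(s=7,f=17) a[fast]=0 → fast++
(s=7,f=18) a[fast]=0 → fast++
(s=7,f=19) a[fast]=0 → fast++
(s=7,f=20) a[fast]=0 → fast++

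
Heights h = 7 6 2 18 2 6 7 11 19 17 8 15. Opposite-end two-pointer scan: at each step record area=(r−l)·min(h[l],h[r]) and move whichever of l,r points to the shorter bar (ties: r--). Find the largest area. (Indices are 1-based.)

l=1 r=12: min(7,15)*11=77 best=77 *, l++
l=2 r=12: min(6,15)*10=60 best=77, l++
l=3 r=12: min(2,15)*9=18 best=77, l++
l=4 r=12: min(18,15)*8=120 best=120 *, r--
l=4 r=11: min(18,8)*7=56 best=120, r--
l=4 r=10: min(18,17)*6=102 best=120, r--
l=4 r=9: min(18,19)*5=90 best=120, l++
l=5 r=9: min(2,19)*4=8 best=120, l++
l=6 r=9: min(6,19)*3=18 best=120, l++
l=7 r=9: min(7,19)*2=14 best=120, l++
l=8 r=9: min(11,19)*1=11 best=120, l++

max area = 120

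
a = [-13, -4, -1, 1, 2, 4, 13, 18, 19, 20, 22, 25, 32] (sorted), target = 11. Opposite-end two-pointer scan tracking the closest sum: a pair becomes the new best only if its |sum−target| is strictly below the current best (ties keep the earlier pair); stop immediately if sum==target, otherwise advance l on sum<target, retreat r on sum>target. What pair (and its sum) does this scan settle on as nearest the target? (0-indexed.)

pair (-13, 25) with sum 12 (|Δ|=1)

[0,12] -13+32=19 d=8 * → r--
[0,11] -13+25=12 d=1 * → r--
[0,10] -13+22=9 d=2 → l++
[1,10] -4+22=18 d=7 → r--
[1,9] -4+20=16 d=5 → r--
[1,8] -4+19=15 d=4 → r--
[1,7] -4+18=14 d=3 → r--
[1,6] -4+13=9 d=2 → l++
[2,6] -1+13=12 d=1 → r--
[2,5] -1+4=3 d=8 → l++
[3,5] 1+4=5 d=6 → l++
[4,5] 2+4=6 d=5 → l++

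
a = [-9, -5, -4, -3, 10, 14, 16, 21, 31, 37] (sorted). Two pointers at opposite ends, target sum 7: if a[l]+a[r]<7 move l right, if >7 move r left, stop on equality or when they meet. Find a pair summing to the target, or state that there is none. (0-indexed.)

[0,9] -9+37=28 >7 → r--
[0,8] -9+31=22 >7 → r--
[0,7] -9+21=12 >7 → r--
[0,6] -9+16=7 → found

(-9, 16)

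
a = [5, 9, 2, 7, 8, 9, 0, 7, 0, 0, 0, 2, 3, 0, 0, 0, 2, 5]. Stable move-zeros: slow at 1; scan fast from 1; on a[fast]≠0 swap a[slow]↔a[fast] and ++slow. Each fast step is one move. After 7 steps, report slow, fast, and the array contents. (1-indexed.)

slow=7, fast=8, a=[5, 9, 2, 7, 8, 9, 0, 7, 0, 0, 0, 2, 3, 0, 0, 0, 2, 5]

slow=1 fast=1: a[fast]=5≠0 swap→a[1]=5, slow++,fast++
slow=2 fast=2: a[fast]=9≠0 swap→a[2]=9, slow++,fast++
slow=3 fast=3: a[fast]=2≠0 swap→a[3]=2, slow++,fast++
slow=4 fast=4: a[fast]=7≠0 swap→a[4]=7, slow++,fast++
slow=5 fast=5: a[fast]=8≠0 swap→a[5]=8, slow++,fast++
slow=6 fast=6: a[fast]=9≠0 swap→a[6]=9, slow++,fast++
slow=7 fast=7: a[fast]=0, fast++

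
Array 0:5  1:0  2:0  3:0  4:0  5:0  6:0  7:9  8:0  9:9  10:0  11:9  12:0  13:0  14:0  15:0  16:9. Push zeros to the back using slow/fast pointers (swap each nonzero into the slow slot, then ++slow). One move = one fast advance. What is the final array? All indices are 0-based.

slow=0 fast=0: a[fast]=5≠0 swap→a[0]=5, slow++,fast++
slow=1 fast=1: a[fast]=0, fast++
slow=1 fast=2: a[fast]=0, fast++
slow=1 fast=3: a[fast]=0, fast++
slow=1 fast=4: a[fast]=0, fast++
slow=1 fast=5: a[fast]=0, fast++
slow=1 fast=6: a[fast]=0, fast++
slow=1 fast=7: a[fast]=9≠0 swap→a[1]=9, slow++,fast++
slow=2 fast=8: a[fast]=0, fast++
slow=2 fast=9: a[fast]=9≠0 swap→a[2]=9, slow++,fast++
slow=3 fast=10: a[fast]=0, fast++
slow=3 fast=11: a[fast]=9≠0 swap→a[3]=9, slow++,fast++
slow=4 fast=12: a[fast]=0, fast++
slow=4 fast=13: a[fast]=0, fast++
slow=4 fast=14: a[fast]=0, fast++
slow=4 fast=15: a[fast]=0, fast++
slow=4 fast=16: a[fast]=9≠0 swap→a[4]=9, slow++,fast++

[5, 9, 9, 9, 9, 0, 0, 0, 0, 0, 0, 0, 0, 0, 0, 0, 0]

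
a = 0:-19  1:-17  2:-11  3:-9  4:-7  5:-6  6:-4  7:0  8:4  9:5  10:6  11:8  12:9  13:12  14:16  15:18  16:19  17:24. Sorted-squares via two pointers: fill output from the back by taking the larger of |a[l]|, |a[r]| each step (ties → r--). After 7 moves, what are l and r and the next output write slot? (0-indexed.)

l=2, r=12, next write slot=10

[0,17] |-19|<=|24| out[17]=576 → r--
[0,16] |-19|<=|19| out[16]=361 → r--
[0,15] |-19|>|18| out[15]=361 → l++
[1,15] |-17|<=|18| out[14]=324 → r--
[1,14] |-17|>|16| out[13]=289 → l++
[2,14] |-11|<=|16| out[12]=256 → r--
[2,13] |-11|<=|12| out[11]=144 → r--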